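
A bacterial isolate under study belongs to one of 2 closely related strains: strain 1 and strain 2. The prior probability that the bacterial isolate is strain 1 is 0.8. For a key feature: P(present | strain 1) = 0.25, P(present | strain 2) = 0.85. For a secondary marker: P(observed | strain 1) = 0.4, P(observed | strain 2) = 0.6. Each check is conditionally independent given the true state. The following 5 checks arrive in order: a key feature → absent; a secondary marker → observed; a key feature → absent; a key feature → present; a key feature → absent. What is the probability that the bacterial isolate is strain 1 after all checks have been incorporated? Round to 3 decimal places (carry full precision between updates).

Each posterior becomes the prior for the next update.
After a key feature='absent': P(strain 1) = 0.75·0.8000 / (0.75·0.8000 + 0.15·0.2000) ≈ 0.9524
After a secondary marker='observed': P(strain 1) = 0.4·0.9524 / (0.4·0.9524 + 0.6·0.0476) ≈ 0.9302
After a key feature='absent': P(strain 1) = 0.75·0.9302 / (0.75·0.9302 + 0.15·0.0698) ≈ 0.9852
After a key feature='present': P(strain 1) = 0.25·0.9852 / (0.25·0.9852 + 0.85·0.0148) ≈ 0.9515
After a key feature='absent': P(strain 1) = 0.75·0.9515 / (0.75·0.9515 + 0.15·0.0485) ≈ 0.9899

0.990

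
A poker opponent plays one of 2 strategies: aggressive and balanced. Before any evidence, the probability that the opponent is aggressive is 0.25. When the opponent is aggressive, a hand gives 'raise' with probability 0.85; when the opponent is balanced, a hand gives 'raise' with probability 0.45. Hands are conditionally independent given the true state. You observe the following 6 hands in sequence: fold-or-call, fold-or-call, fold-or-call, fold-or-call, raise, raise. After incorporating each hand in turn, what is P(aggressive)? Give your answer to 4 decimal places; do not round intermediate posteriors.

Apply Bayes' rule sequentially, carrying P(aggressive) forward.
After 'fold-or-call': P(aggressive) = 0.15·0.2500 / (0.15·0.2500 + 0.55·0.7500) ≈ 0.0833
After 'fold-or-call': P(aggressive) = 0.15·0.0833 / (0.15·0.0833 + 0.55·0.9167) ≈ 0.0242
After 'fold-or-call': P(aggressive) = 0.15·0.0242 / (0.15·0.0242 + 0.55·0.9758) ≈ 0.0067
After 'fold-or-call': P(aggressive) = 0.15·0.0067 / (0.15·0.0067 + 0.55·0.9933) ≈ 0.0018
After 'raise': P(aggressive) = 0.85·0.0018 / (0.85·0.0018 + 0.45·0.9982) ≈ 0.0035
After 'raise': P(aggressive) = 0.85·0.0035 / (0.85·0.0035 + 0.45·0.9965) ≈ 0.0065

0.0065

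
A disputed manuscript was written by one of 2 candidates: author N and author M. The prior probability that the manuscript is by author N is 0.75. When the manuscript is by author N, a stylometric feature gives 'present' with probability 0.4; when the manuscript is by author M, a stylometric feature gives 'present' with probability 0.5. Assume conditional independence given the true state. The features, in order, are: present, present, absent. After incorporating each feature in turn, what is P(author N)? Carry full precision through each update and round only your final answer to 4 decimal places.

After 'present': P(author N) = 0.4·0.7500 / (0.4·0.7500 + 0.5·0.2500) ≈ 0.7059
After 'present': P(author N) = 0.4·0.7059 / (0.4·0.7059 + 0.5·0.2941) ≈ 0.6575
After 'absent': P(author N) = 0.6·0.6575 / (0.6·0.6575 + 0.5·0.3425) ≈ 0.6973

0.6973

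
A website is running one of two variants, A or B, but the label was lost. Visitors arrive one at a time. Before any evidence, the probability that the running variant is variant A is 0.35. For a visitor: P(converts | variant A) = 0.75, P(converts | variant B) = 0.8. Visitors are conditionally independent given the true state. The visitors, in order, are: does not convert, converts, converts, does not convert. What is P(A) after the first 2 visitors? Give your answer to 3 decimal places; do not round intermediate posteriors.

0.387

After 'does not convert': P(A) = 0.25·0.3500 / (0.25·0.3500 + 0.2·0.6500) ≈ 0.4023
After 'converts': P(A) = 0.75·0.4023 / (0.75·0.4023 + 0.8·0.5977) ≈ 0.3869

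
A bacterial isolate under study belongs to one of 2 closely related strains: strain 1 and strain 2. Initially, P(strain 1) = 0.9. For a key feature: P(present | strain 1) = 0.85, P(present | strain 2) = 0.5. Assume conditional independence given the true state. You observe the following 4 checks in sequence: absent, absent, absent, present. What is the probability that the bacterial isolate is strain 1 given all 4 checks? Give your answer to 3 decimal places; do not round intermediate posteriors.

After 'absent': P(strain 1) = 0.15·0.9000 / (0.15·0.9000 + 0.5·0.1000) ≈ 0.7297
After 'absent': P(strain 1) = 0.15·0.7297 / (0.15·0.7297 + 0.5·0.2703) ≈ 0.4475
After 'absent': P(strain 1) = 0.15·0.4475 / (0.15·0.4475 + 0.5·0.5525) ≈ 0.1955
After 'present': P(strain 1) = 0.85·0.1955 / (0.85·0.1955 + 0.5·0.8045) ≈ 0.2923

0.292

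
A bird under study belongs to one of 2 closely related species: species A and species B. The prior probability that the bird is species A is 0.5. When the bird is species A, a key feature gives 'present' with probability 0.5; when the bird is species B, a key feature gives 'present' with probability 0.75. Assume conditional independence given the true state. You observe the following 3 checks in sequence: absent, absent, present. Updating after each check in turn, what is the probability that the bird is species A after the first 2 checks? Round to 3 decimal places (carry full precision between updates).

0.800

After 'absent': P(species A) = 0.5·0.5000 / (0.5·0.5000 + 0.25·0.5000) ≈ 0.6667
After 'absent': P(species A) = 0.5·0.6667 / (0.5·0.6667 + 0.25·0.3333) ≈ 0.8000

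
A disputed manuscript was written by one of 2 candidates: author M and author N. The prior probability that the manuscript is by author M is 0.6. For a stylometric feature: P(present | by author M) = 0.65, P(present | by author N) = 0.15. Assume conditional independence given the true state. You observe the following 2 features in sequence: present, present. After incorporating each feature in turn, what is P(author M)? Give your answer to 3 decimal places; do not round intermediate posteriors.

Each posterior becomes the prior for the next update.
After 'present': P(author M) = 0.65·0.6000 / (0.65·0.6000 + 0.15·0.4000) ≈ 0.8667
After 'present': P(author M) = 0.65·0.8667 / (0.65·0.8667 + 0.15·0.1333) ≈ 0.9657

0.966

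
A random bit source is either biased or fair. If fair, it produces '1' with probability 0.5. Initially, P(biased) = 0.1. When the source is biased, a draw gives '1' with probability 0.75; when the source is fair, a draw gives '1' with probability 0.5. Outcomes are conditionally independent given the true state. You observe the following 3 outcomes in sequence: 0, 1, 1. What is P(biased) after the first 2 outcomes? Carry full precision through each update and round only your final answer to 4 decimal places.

After '0': P(biased) = 0.25·0.1000 / (0.25·0.1000 + 0.5·0.9000) ≈ 0.0526
After '1': P(biased) = 0.75·0.0526 / (0.75·0.0526 + 0.5·0.9474) ≈ 0.0769

0.0769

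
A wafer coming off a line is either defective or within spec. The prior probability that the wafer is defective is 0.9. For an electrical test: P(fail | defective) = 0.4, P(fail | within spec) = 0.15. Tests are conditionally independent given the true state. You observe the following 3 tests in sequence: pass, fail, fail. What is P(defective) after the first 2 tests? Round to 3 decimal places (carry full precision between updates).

0.944

Apply Bayes' rule sequentially, carrying P(defective) forward.
After 'pass': P(defective) = 0.6·0.9000 / (0.6·0.9000 + 0.85·0.1000) ≈ 0.8640
After 'fail': P(defective) = 0.4·0.8640 / (0.4·0.8640 + 0.15·0.1360) ≈ 0.9443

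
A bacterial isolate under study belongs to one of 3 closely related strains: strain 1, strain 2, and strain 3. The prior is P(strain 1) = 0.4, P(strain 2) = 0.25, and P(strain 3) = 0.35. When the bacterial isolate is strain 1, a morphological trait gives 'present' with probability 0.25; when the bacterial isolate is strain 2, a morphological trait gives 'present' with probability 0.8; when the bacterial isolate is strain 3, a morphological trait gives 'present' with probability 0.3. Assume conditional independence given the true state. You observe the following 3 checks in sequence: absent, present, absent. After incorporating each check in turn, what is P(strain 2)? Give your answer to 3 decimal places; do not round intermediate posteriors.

After 'absent': normaliser = 0.75·0.4000 + 0.2·0.2500 + 0.7·0.3500; P(strain 1) ≈ 0.5042, P(strain 2) ≈ 0.0840, P(strain 3) ≈ 0.4118
After 'present': normaliser = 0.25·0.5042 + 0.8·0.0840 + 0.3·0.4118; P(strain 1) ≈ 0.3979, P(strain 2) ≈ 0.2122, P(strain 3) ≈ 0.3899
After 'absent': normaliser = 0.75·0.3979 + 0.2·0.2122 + 0.7·0.3899; P(strain 1) ≈ 0.4862, P(strain 2) ≈ 0.0691, P(strain 3) ≈ 0.4447

0.069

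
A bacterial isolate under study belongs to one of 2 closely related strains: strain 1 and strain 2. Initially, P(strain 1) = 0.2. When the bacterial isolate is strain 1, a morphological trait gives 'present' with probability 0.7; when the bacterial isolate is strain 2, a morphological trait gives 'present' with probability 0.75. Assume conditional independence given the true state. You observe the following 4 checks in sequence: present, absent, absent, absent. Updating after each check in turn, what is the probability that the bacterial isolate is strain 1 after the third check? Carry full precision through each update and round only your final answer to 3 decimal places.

0.251

After 'present': P(strain 1) = 0.7·0.2000 / (0.7·0.2000 + 0.75·0.8000) ≈ 0.1892
After 'absent': P(strain 1) = 0.3·0.1892 / (0.3·0.1892 + 0.25·0.8108) ≈ 0.2188
After 'absent': P(strain 1) = 0.3·0.2188 / (0.3·0.2188 + 0.25·0.7812) ≈ 0.2515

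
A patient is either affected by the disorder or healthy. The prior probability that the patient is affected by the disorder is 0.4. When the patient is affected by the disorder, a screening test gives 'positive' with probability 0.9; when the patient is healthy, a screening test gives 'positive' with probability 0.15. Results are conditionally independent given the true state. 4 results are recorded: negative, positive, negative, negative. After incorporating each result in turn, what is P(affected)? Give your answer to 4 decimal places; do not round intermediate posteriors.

0.0065

After 'negative': P(affected) = 0.1·0.4000 / (0.1·0.4000 + 0.85·0.6000) ≈ 0.0727
After 'positive': P(affected) = 0.9·0.0727 / (0.9·0.0727 + 0.15·0.9273) ≈ 0.3200
After 'negative': P(affected) = 0.1·0.3200 / (0.1·0.3200 + 0.85·0.6800) ≈ 0.0525
After 'negative': P(affected) = 0.1·0.0525 / (0.1·0.0525 + 0.85·0.9475) ≈ 0.0065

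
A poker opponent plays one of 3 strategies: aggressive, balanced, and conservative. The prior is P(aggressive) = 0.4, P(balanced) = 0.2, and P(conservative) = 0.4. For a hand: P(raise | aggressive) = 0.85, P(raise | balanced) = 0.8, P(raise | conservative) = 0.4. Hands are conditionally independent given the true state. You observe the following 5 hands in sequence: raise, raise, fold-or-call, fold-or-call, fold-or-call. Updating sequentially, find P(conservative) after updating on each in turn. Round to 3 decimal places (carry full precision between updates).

0.874

After 'raise': normaliser = 0.85·0.4000 + 0.8·0.2000 + 0.4·0.4000; P(aggressive) ≈ 0.5152, P(balanced) ≈ 0.2424, P(conservative) ≈ 0.2424
After 'raise': normaliser = 0.85·0.5152 + 0.8·0.2424 + 0.4·0.2424; P(aggressive) ≈ 0.6008, P(balanced) ≈ 0.2661, P(conservative) ≈ 0.1331
After 'fold-or-call': normaliser = 0.15·0.6008 + 0.2·0.2661 + 0.6·0.1331; P(aggressive) ≈ 0.4038, P(balanced) ≈ 0.2385, P(conservative) ≈ 0.3577
After 'fold-or-call': normaliser = 0.15·0.4038 + 0.2·0.2385 + 0.6·0.3577; P(aggressive) ≈ 0.1876, P(balanced) ≈ 0.1477, P(conservative) ≈ 0.6647
After 'fold-or-call': normaliser = 0.15·0.1876 + 0.2·0.1477 + 0.6·0.6647; P(aggressive) ≈ 0.0616, P(balanced) ≈ 0.0647, P(conservative) ≈ 0.8736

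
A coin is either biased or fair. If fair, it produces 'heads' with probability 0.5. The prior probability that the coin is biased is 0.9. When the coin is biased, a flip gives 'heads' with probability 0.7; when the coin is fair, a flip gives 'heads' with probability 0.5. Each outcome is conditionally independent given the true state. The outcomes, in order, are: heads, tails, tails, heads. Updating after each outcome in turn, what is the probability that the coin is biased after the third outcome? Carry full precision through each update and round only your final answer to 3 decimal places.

0.819

After 'heads': P(biased) = 0.7·0.9000 / (0.7·0.9000 + 0.5·0.1000) ≈ 0.9265
After 'tails': P(biased) = 0.3·0.9265 / (0.3·0.9265 + 0.5·0.0735) ≈ 0.8832
After 'tails': P(biased) = 0.3·0.8832 / (0.3·0.8832 + 0.5·0.1168) ≈ 0.8194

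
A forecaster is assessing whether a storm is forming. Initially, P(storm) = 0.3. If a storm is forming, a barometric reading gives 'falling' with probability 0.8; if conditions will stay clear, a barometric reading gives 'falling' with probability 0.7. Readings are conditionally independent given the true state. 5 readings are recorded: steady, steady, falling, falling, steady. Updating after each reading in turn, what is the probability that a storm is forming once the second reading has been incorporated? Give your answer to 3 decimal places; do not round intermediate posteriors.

0.160

Apply Bayes' rule sequentially, carrying P(storm) forward.
After 'steady': P(storm) = 0.2·0.3000 / (0.2·0.3000 + 0.3·0.7000) ≈ 0.2222
After 'steady': P(storm) = 0.2·0.2222 / (0.2·0.2222 + 0.3·0.7778) ≈ 0.1600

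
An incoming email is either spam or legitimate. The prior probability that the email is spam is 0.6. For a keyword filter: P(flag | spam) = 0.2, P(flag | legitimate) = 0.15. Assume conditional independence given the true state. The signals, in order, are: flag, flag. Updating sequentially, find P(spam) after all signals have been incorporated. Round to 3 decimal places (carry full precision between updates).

0.727

After 'flag': P(spam) = 0.2·0.6000 / (0.2·0.6000 + 0.15·0.4000) ≈ 0.6667
After 'flag': P(spam) = 0.2·0.6667 / (0.2·0.6667 + 0.15·0.3333) ≈ 0.7273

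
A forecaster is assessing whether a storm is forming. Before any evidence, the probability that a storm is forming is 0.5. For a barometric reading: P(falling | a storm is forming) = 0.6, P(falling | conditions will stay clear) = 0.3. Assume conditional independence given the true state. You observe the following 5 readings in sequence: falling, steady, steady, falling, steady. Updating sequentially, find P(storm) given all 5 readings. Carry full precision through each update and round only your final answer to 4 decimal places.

After 'falling': P(storm) = 0.6·0.5000 / (0.6·0.5000 + 0.3·0.5000) ≈ 0.6667
After 'steady': P(storm) = 0.4·0.6667 / (0.4·0.6667 + 0.7·0.3333) ≈ 0.5333
After 'steady': P(storm) = 0.4·0.5333 / (0.4·0.5333 + 0.7·0.4667) ≈ 0.3951
After 'falling': P(storm) = 0.6·0.3951 / (0.6·0.3951 + 0.3·0.6049) ≈ 0.5664
After 'steady': P(storm) = 0.4·0.5664 / (0.4·0.5664 + 0.7·0.4336) ≈ 0.4274

0.4274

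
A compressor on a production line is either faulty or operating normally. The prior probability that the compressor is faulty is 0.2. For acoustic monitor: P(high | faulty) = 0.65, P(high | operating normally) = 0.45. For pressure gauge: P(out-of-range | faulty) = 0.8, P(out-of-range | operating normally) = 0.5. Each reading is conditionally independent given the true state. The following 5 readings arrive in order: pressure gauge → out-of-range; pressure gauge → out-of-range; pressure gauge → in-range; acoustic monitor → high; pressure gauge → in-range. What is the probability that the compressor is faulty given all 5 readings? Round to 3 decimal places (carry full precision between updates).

0.129

After pressure gauge='out-of-range': P(faulty) = 0.8·0.2000 / (0.8·0.2000 + 0.5·0.8000) ≈ 0.2857
After pressure gauge='out-of-range': P(faulty) = 0.8·0.2857 / (0.8·0.2857 + 0.5·0.7143) ≈ 0.3902
After pressure gauge='in-range': P(faulty) = 0.2·0.3902 / (0.2·0.3902 + 0.5·0.6098) ≈ 0.2038
After acoustic monitor='high': P(faulty) = 0.65·0.2038 / (0.65·0.2038 + 0.45·0.7962) ≈ 0.2700
After pressure gauge='in-range': P(faulty) = 0.2·0.2700 / (0.2·0.2700 + 0.5·0.7300) ≈ 0.1289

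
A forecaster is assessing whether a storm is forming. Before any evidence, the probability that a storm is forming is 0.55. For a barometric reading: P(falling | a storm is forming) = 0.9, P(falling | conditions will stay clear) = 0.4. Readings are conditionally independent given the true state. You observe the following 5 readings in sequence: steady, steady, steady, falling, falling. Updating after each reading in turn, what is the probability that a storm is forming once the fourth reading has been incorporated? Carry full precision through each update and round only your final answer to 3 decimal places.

Apply Bayes' rule sequentially, carrying P(storm) forward.
After 'steady': P(storm) = 0.1·0.5500 / (0.1·0.5500 + 0.6·0.4500) ≈ 0.1692
After 'steady': P(storm) = 0.1·0.1692 / (0.1·0.1692 + 0.6·0.8308) ≈ 0.0328
After 'steady': P(storm) = 0.1·0.0328 / (0.1·0.0328 + 0.6·0.9672) ≈ 0.0056
After 'falling': P(storm) = 0.9·0.0056 / (0.9·0.0056 + 0.4·0.9944) ≈ 0.0126

0.013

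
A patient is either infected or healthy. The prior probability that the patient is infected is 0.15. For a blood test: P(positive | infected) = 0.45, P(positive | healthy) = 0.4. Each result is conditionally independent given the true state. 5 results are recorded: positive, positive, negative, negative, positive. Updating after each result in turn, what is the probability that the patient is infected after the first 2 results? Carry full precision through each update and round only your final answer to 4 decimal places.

0.1826

After 'positive': P(infected) = 0.45·0.1500 / (0.45·0.1500 + 0.4·0.8500) ≈ 0.1656
After 'positive': P(infected) = 0.45·0.1656 / (0.45·0.1656 + 0.4·0.8344) ≈ 0.1826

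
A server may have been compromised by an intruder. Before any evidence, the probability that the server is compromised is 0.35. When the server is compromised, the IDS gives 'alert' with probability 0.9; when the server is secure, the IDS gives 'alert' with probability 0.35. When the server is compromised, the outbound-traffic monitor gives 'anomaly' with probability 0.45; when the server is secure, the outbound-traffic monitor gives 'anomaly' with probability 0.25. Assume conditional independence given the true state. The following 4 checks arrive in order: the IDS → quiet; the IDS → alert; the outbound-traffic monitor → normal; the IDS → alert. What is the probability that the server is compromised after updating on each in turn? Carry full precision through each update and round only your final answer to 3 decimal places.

After the IDS='quiet': P(compromised) = 0.1·0.3500 / (0.1·0.3500 + 0.65·0.6500) ≈ 0.0765
After the IDS='alert': P(compromised) = 0.9·0.0765 / (0.9·0.0765 + 0.35·0.9235) ≈ 0.1756
After the outbound-traffic monitor='normal': P(compromised) = 0.55·0.1756 / (0.55·0.1756 + 0.75·0.8244) ≈ 0.1351
After the IDS='alert': P(compromised) = 0.9·0.1351 / (0.9·0.1351 + 0.35·0.8649) ≈ 0.2866

0.287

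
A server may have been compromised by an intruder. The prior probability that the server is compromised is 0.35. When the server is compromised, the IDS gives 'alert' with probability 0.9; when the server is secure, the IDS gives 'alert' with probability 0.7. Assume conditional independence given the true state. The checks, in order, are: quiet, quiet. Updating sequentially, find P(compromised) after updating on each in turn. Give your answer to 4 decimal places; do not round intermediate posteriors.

After 'quiet': P(compromised) = 0.1·0.3500 / (0.1·0.3500 + 0.3·0.6500) ≈ 0.1522
After 'quiet': P(compromised) = 0.1·0.1522 / (0.1·0.1522 + 0.3·0.8478) ≈ 0.0565

0.0565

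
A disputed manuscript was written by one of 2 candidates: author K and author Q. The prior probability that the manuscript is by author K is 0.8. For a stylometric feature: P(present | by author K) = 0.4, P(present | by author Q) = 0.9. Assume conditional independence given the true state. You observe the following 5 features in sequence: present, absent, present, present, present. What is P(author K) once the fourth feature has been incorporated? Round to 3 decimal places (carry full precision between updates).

Apply Bayes' rule sequentially, carrying P(author K) forward.
After 'present': P(author K) = 0.4·0.8000 / (0.4·0.8000 + 0.9·0.2000) ≈ 0.6400
After 'absent': P(author K) = 0.6·0.6400 / (0.6·0.6400 + 0.1·0.3600) ≈ 0.9143
After 'present': P(author K) = 0.4·0.9143 / (0.4·0.9143 + 0.9·0.0857) ≈ 0.8258
After 'present': P(author K) = 0.4·0.8258 / (0.4·0.8258 + 0.9·0.1742) ≈ 0.6781

0.678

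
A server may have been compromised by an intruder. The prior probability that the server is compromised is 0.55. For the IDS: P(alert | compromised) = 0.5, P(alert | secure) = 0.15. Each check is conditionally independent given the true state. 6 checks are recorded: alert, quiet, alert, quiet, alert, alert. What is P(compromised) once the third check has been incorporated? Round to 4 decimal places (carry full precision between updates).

Each posterior becomes the prior for the next update.
After 'alert': P(compromised) = 0.5·0.5500 / (0.5·0.5500 + 0.15·0.4500) ≈ 0.8029
After 'quiet': P(compromised) = 0.5·0.8029 / (0.5·0.8029 + 0.85·0.1971) ≈ 0.7056
After 'alert': P(compromised) = 0.5·0.7056 / (0.5·0.7056 + 0.15·0.2944) ≈ 0.8887

0.8887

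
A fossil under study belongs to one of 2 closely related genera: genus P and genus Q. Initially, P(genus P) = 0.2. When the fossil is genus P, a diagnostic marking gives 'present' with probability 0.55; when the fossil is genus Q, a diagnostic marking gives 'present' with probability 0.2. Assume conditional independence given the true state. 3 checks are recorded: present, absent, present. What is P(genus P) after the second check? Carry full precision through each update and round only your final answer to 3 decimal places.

0.279

After 'present': P(genus P) = 0.55·0.2000 / (0.55·0.2000 + 0.2·0.8000) ≈ 0.4074
After 'absent': P(genus P) = 0.45·0.4074 / (0.45·0.4074 + 0.8·0.5926) ≈ 0.2789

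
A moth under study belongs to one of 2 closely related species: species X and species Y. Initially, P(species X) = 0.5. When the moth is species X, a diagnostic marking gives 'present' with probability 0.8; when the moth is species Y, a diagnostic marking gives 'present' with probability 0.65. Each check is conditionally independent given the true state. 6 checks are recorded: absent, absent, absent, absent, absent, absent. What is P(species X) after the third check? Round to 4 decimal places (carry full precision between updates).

Each posterior becomes the prior for the next update.
After 'absent': P(species X) = 0.2·0.5000 / (0.2·0.5000 + 0.35·0.5000) ≈ 0.3636
After 'absent': P(species X) = 0.2·0.3636 / (0.2·0.3636 + 0.35·0.6364) ≈ 0.2462
After 'absent': P(species X) = 0.2·0.2462 / (0.2·0.2462 + 0.35·0.7538) ≈ 0.1572

0.1572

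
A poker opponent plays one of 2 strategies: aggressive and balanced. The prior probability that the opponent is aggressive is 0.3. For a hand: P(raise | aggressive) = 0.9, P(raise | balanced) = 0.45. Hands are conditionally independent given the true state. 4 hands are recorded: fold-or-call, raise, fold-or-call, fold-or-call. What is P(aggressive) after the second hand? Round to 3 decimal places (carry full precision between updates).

After 'fold-or-call': P(aggressive) = 0.1·0.3000 / (0.1·0.3000 + 0.55·0.7000) ≈ 0.0723
After 'raise': P(aggressive) = 0.9·0.0723 / (0.9·0.0723 + 0.45·0.9277) ≈ 0.1348

0.135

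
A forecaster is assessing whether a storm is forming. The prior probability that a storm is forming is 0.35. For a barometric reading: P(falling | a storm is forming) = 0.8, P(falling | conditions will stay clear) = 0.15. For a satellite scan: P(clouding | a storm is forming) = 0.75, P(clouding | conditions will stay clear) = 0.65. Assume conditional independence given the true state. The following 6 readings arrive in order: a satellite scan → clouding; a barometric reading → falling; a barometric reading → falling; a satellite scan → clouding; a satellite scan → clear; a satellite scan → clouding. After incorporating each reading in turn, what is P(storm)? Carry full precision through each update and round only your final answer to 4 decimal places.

0.9438

Each posterior becomes the prior for the next update.
After a satellite scan='clouding': P(storm) = 0.75·0.3500 / (0.75·0.3500 + 0.65·0.6500) ≈ 0.3832
After a barometric reading='falling': P(storm) = 0.8·0.3832 / (0.8·0.3832 + 0.15·0.6168) ≈ 0.7682
After a barometric reading='falling': P(storm) = 0.8·0.7682 / (0.8·0.7682 + 0.15·0.2318) ≈ 0.9464
After a satellite scan='clouding': P(storm) = 0.75·0.9464 / (0.75·0.9464 + 0.65·0.0536) ≈ 0.9533
After a satellite scan='clear': P(storm) = 0.25·0.9533 / (0.25·0.9533 + 0.35·0.0467) ≈ 0.9358
After a satellite scan='clouding': P(storm) = 0.75·0.9358 / (0.75·0.9358 + 0.65·0.0642) ≈ 0.9438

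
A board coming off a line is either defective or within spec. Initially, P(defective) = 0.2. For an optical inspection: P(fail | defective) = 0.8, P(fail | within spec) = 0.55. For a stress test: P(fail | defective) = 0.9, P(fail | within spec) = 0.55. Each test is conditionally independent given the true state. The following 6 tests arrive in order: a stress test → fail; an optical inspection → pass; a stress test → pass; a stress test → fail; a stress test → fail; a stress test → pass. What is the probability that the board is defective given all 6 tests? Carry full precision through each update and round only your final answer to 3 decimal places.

0.023

Apply Bayes' rule sequentially, carrying P(defective) forward.
After a stress test='fail': P(defective) = 0.9·0.2000 / (0.9·0.2000 + 0.55·0.8000) ≈ 0.2903
After an optical inspection='pass': P(defective) = 0.2·0.2903 / (0.2·0.2903 + 0.45·0.7097) ≈ 0.1538
After a stress test='pass': P(defective) = 0.1·0.1538 / (0.1·0.1538 + 0.45·0.8462) ≈ 0.0388
After a stress test='fail': P(defective) = 0.9·0.0388 / (0.9·0.0388 + 0.55·0.9612) ≈ 0.0620
After a stress test='fail': P(defective) = 0.9·0.0620 / (0.9·0.0620 + 0.55·0.9380) ≈ 0.0976
After a stress test='pass': P(defective) = 0.1·0.0976 / (0.1·0.0976 + 0.45·0.9024) ≈ 0.0235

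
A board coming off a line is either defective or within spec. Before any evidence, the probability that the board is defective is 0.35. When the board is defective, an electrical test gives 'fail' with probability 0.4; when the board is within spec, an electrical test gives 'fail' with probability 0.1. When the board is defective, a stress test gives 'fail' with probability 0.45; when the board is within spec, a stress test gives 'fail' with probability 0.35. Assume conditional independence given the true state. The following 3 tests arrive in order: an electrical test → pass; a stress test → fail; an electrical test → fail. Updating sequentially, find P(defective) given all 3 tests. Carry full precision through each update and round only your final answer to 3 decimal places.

After an electrical test='pass': P(defective) = 0.6·0.3500 / (0.6·0.3500 + 0.9·0.6500) ≈ 0.2642
After a stress test='fail': P(defective) = 0.45·0.2642 / (0.45·0.2642 + 0.35·0.7358) ≈ 0.3158
After an electrical test='fail': P(defective) = 0.4·0.3158 / (0.4·0.3158 + 0.1·0.6842) ≈ 0.6486

0.649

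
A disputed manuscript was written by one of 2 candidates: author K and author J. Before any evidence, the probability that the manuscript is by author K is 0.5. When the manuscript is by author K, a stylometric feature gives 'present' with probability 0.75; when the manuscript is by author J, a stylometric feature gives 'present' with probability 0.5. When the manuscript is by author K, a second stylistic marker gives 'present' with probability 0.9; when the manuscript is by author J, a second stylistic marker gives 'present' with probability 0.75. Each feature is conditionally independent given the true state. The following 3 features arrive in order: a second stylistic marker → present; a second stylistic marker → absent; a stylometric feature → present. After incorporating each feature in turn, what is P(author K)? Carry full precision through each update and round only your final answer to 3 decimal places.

After a second stylistic marker='present': P(author K) = 0.9·0.5000 / (0.9·0.5000 + 0.75·0.5000) ≈ 0.5455
After a second stylistic marker='absent': P(author K) = 0.1·0.5455 / (0.1·0.5455 + 0.25·0.4545) ≈ 0.3243
After a stylometric feature='present': P(author K) = 0.75·0.3243 / (0.75·0.3243 + 0.5·0.6757) ≈ 0.4186

0.419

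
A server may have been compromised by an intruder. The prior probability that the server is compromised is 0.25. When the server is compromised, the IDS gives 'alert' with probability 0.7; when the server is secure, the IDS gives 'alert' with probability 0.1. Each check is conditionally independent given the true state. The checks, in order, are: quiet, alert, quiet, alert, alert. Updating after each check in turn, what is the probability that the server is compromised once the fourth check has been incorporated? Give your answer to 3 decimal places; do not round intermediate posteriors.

0.645

Each posterior becomes the prior for the next update.
After 'quiet': P(compromised) = 0.3·0.2500 / (0.3·0.2500 + 0.9·0.7500) ≈ 0.1000
After 'alert': P(compromised) = 0.7·0.1000 / (0.7·0.1000 + 0.1·0.9000) ≈ 0.4375
After 'quiet': P(compromised) = 0.3·0.4375 / (0.3·0.4375 + 0.9·0.5625) ≈ 0.2059
After 'alert': P(compromised) = 0.7·0.2059 / (0.7·0.2059 + 0.1·0.7941) ≈ 0.6447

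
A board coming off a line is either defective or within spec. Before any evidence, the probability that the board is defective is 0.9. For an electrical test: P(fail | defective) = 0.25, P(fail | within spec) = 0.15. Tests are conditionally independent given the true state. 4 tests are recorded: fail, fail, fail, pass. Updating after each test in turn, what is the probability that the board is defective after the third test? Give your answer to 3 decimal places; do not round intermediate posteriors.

0.977

Each posterior becomes the prior for the next update.
After 'fail': P(defective) = 0.25·0.9000 / (0.25·0.9000 + 0.15·0.1000) ≈ 0.9375
After 'fail': P(defective) = 0.25·0.9375 / (0.25·0.9375 + 0.15·0.0625) ≈ 0.9615
After 'fail': P(defective) = 0.25·0.9615 / (0.25·0.9615 + 0.15·0.0385) ≈ 0.9766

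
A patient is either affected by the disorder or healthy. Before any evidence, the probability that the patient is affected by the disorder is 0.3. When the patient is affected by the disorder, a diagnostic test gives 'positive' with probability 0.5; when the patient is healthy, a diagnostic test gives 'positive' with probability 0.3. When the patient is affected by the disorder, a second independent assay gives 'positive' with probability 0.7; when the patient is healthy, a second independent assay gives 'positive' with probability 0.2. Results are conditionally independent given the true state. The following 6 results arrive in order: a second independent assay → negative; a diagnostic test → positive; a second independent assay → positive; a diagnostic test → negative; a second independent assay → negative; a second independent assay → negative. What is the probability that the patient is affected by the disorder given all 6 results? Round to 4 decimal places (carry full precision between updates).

0.0861

Apply Bayes' rule sequentially, carrying P(affected) forward.
After a second independent assay='negative': P(affected) = 0.3·0.3000 / (0.3·0.3000 + 0.8·0.7000) ≈ 0.1385
After a diagnostic test='positive': P(affected) = 0.5·0.1385 / (0.5·0.1385 + 0.3·0.8615) ≈ 0.2113
After a second independent assay='positive': P(affected) = 0.7·0.2113 / (0.7·0.2113 + 0.2·0.7887) ≈ 0.4839
After a diagnostic test='negative': P(affected) = 0.5·0.4839 / (0.5·0.4839 + 0.7·0.5161) ≈ 0.4011
After a second independent assay='negative': P(affected) = 0.3·0.4011 / (0.3·0.4011 + 0.8·0.5989) ≈ 0.2007
After a second independent assay='negative': P(affected) = 0.3·0.2007 / (0.3·0.2007 + 0.8·0.7993) ≈ 0.0861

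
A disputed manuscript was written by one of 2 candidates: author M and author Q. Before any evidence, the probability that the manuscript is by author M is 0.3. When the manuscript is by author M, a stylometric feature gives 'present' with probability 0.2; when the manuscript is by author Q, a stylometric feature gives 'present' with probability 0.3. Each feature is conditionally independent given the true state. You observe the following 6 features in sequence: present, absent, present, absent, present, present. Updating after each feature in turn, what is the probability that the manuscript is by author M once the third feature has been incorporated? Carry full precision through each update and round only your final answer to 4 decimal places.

Each posterior becomes the prior for the next update.
After 'present': P(author M) = 0.2·0.3000 / (0.2·0.3000 + 0.3·0.7000) ≈ 0.2222
After 'absent': P(author M) = 0.8·0.2222 / (0.8·0.2222 + 0.7·0.7778) ≈ 0.2462
After 'present': P(author M) = 0.2·0.2462 / (0.2·0.2462 + 0.3·0.7538) ≈ 0.1788

0.1788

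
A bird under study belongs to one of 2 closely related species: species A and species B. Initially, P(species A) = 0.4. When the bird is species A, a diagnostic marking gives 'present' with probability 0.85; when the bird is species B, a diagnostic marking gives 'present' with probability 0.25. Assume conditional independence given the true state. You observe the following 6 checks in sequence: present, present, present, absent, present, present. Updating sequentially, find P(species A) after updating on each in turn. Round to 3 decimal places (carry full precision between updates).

0.984

Each posterior becomes the prior for the next update.
After 'present': P(species A) = 0.85·0.4000 / (0.85·0.4000 + 0.25·0.6000) ≈ 0.6939
After 'present': P(species A) = 0.85·0.6939 / (0.85·0.6939 + 0.25·0.3061) ≈ 0.8851
After 'present': P(species A) = 0.85·0.8851 / (0.85·0.8851 + 0.25·0.1149) ≈ 0.9632
After 'absent': P(species A) = 0.15·0.9632 / (0.15·0.9632 + 0.75·0.0368) ≈ 0.8398
After 'present': P(species A) = 0.85·0.8398 / (0.85·0.8398 + 0.25·0.1602) ≈ 0.9469
After 'present': P(species A) = 0.85·0.9469 / (0.85·0.9469 + 0.25·0.0531) ≈ 0.9838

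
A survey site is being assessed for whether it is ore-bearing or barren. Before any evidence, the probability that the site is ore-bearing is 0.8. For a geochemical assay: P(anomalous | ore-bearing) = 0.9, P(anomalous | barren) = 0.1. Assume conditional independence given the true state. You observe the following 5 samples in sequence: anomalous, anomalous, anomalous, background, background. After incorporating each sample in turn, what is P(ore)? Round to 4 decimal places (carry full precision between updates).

0.9730

After 'anomalous': P(ore) = 0.9·0.8000 / (0.9·0.8000 + 0.1·0.2000) ≈ 0.9730
After 'anomalous': P(ore) = 0.9·0.9730 / (0.9·0.9730 + 0.1·0.0270) ≈ 0.9969
After 'anomalous': P(ore) = 0.9·0.9969 / (0.9·0.9969 + 0.1·0.0031) ≈ 0.9997
After 'background': P(ore) = 0.1·0.9997 / (0.1·0.9997 + 0.9·0.0003) ≈ 0.9969
After 'background': P(ore) = 0.1·0.9969 / (0.1·0.9969 + 0.9·0.0031) ≈ 0.9730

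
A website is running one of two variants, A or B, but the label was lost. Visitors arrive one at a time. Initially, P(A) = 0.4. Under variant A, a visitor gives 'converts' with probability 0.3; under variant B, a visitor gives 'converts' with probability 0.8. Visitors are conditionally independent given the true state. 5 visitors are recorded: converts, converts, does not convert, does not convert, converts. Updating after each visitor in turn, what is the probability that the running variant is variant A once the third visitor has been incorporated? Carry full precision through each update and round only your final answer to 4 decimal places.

0.2471

After 'converts': P(A) = 0.3·0.4000 / (0.3·0.4000 + 0.8·0.6000) ≈ 0.2000
After 'converts': P(A) = 0.3·0.2000 / (0.3·0.2000 + 0.8·0.8000) ≈ 0.0857
After 'does not convert': P(A) = 0.7·0.0857 / (0.7·0.0857 + 0.2·0.9143) ≈ 0.2471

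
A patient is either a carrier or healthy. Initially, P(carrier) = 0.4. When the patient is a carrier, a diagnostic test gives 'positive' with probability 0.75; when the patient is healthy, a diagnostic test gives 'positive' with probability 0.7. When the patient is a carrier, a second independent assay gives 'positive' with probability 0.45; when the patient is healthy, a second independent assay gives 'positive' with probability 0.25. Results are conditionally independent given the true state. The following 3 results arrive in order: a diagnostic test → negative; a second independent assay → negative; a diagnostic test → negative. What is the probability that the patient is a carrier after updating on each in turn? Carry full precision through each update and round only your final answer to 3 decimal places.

After a diagnostic test='negative': P(carrier) = 0.25·0.4000 / (0.25·0.4000 + 0.3·0.6000) ≈ 0.3571
After a second independent assay='negative': P(carrier) = 0.55·0.3571 / (0.55·0.3571 + 0.75·0.6429) ≈ 0.2895
After a diagnostic test='negative': P(carrier) = 0.25·0.2895 / (0.25·0.2895 + 0.3·0.7105) ≈ 0.2535

0.253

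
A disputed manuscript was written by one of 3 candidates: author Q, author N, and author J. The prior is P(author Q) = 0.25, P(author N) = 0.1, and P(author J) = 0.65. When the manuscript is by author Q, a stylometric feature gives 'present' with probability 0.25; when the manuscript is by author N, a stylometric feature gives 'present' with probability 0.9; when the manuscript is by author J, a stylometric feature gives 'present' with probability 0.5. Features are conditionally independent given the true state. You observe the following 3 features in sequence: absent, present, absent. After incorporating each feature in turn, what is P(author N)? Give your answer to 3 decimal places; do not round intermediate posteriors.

After 'absent': normaliser = 0.75·0.2500 + 0.1·0.1000 + 0.5·0.6500; P(author Q) ≈ 0.3589, P(author N) ≈ 0.0191, P(author J) ≈ 0.6220
After 'present': normaliser = 0.25·0.3589 + 0.9·0.0191 + 0.5·0.6220; P(author Q) ≈ 0.2147, P(author N) ≈ 0.0412, P(author J) ≈ 0.7441
After 'absent': normaliser = 0.75·0.2147 + 0.1·0.0412 + 0.5·0.7441; P(author Q) ≈ 0.2997, P(author N) ≈ 0.0077, P(author J) ≈ 0.6926

0.008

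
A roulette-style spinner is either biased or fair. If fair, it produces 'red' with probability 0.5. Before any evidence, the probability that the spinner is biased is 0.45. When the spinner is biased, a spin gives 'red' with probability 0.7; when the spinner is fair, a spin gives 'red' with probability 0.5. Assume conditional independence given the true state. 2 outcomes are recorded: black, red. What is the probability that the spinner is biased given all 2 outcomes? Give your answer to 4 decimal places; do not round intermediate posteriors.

After 'black': P(biased) = 0.3·0.4500 / (0.3·0.4500 + 0.5·0.5500) ≈ 0.3293
After 'red': P(biased) = 0.7·0.3293 / (0.7·0.3293 + 0.5·0.6707) ≈ 0.4073

0.4073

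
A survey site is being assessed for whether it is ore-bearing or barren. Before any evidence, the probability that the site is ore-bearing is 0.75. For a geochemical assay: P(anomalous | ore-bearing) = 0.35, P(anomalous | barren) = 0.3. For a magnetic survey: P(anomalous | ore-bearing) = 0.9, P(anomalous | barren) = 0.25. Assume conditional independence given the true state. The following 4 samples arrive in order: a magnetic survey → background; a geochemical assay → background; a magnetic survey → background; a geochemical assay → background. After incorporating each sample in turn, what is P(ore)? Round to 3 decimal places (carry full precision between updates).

Apply Bayes' rule sequentially, carrying P(ore) forward.
After a magnetic survey='background': P(ore) = 0.1·0.7500 / (0.1·0.7500 + 0.75·0.2500) ≈ 0.2857
After a geochemical assay='background': P(ore) = 0.65·0.2857 / (0.65·0.2857 + 0.7·0.7143) ≈ 0.2708
After a magnetic survey='background': P(ore) = 0.1·0.2708 / (0.1·0.2708 + 0.75·0.7292) ≈ 0.0472
After a geochemical assay='background': P(ore) = 0.65·0.0472 / (0.65·0.0472 + 0.7·0.9528) ≈ 0.0440

0.044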